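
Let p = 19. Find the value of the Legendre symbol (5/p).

Reciprocity: 5 ≡ 1 and 19 ≡ 3 (mod 4), so (5/19) = +(19/5).
Reduce top mod 5: now compute (4/5).
Pull out 2^2: since 5 ≡ 5 (mod 8), (2/5) = -1, so (2/5)^2 = +1.
Reached (1/5) = 1. Collecting the sign flips along the way, the symbol is +1.

1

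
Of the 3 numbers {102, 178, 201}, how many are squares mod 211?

2

(102/211) = -1 → non-residue.
(178/211) = +1 → QR.
(201/211) = +1 → QR.
Total quadratic residues among the 3: 2.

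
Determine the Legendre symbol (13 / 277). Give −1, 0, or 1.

Euler's criterion: (13/277) ≡ 13^138 (mod 277).
13^2 ≡ 169 (mod 277)
13^4 ≡ 30 (mod 277)
13^8 ≡ 69 (mod 277)
13^16 ≡ 52 (mod 277)
13^32 ≡ 211 (mod 277)
13^64 ≡ 201 (mod 277)
13^128 ≡ 236 (mod 277)
13^138 = 13^(128+8+2) ≡ 1 (mod 277).
Result is 1, so (13/277) = 1.

1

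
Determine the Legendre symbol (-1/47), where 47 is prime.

-1

Euler's criterion: (-1/47) ≡ 46^23 (mod 47).
46^2 ≡ 1 (mod 47)
46^4 ≡ 1 (mod 47)
46^8 ≡ 1 (mod 47)
46^16 ≡ 1 (mod 47)
46^23 = 46^(16+4+2+1) ≡ 46 (mod 47).
Result is 46 ≡ −1, so (-1/47) = −1.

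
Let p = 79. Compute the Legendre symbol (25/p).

Reciprocity: 25 ≡ 1 and 79 ≡ 3 (mod 4), so (25/79) = +(79/25).
Reduce top mod 25: now compute (4/25).
Pull out 2^2: since 25 ≡ 1 (mod 8), (2/25) = +1, so (2/25)^2 = +1.
Reached (1/25) = 1. Collecting the sign flips along the way, the symbol is +1.

1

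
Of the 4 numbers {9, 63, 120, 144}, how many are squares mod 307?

3

(9/307) = +1 → QR.
(63/307) = +1 → QR.
(120/307) = -1 → non-residue.
(144/307) = +1 → QR.
Total quadratic residues among the 4: 3.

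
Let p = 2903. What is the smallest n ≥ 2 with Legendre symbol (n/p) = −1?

5

(2/2903) = +1, so 2 is a residue.
(3/2903) = +1, so 3 is a residue.
(4/2903) = +1, so 4 is a residue.
(5/2903) = −1, so 5 is the smallest positive non-residue mod 2903.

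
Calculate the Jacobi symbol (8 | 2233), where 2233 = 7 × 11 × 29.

Pull out 2^3: since 2233 ≡ 1 (mod 8), (2/2233) = +1, so (2/2233)^3 = +1.
Reached (1/2233) = 1. Collecting the sign flips along the way, the symbol is +1.

1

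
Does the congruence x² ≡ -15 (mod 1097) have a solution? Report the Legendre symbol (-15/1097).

1

First reduce: -15 ≡ 1082 (mod 1097).
Pull out 2: since 1097 ≡ 1 (mod 8), (2/1097) = +1.
Reciprocity: 541 ≡ 1 and 1097 ≡ 1 (mod 4), so (541/1097) = +(1097/541).
Reduce top mod 541: now compute (15/541).
Reciprocity: 15 ≡ 3 and 541 ≡ 1 (mod 4), so (15/541) = +(541/15).
Reduce top mod 15: now compute (1/15).
Reached (1/15) = 1. Collecting the sign flips along the way, the symbol is +1.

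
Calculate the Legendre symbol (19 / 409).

-1

Euler's criterion: (19/409) ≡ 19^204 (mod 409).
19^2 ≡ 361 (mod 409)
19^4 ≡ 259 (mod 409)
19^8 ≡ 5 (mod 409)
19^16 ≡ 25 (mod 409)
19^32 ≡ 216 (mod 409)
19^64 ≡ 30 (mod 409)
19^128 ≡ 82 (mod 409)
19^204 = 19^(128+64+8+4) ≡ 408 (mod 409).
Result is 408 ≡ −1, so (19/409) = −1.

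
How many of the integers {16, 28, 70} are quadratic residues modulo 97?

2

(16/97) = +1 → QR.
(28/97) = -1 → non-residue.
(70/97) = +1 → QR.
Total quadratic residues among the 3: 2.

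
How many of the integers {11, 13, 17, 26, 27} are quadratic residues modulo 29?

1

(11/29) = -1 → non-residue.
(13/29) = +1 → QR.
(17/29) = -1 → non-residue.
(26/29) = -1 → non-residue.
(27/29) = -1 → non-residue.
Total quadratic residues among the 5: 1.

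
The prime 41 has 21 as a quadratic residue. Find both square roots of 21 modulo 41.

41 ≡ 1 (mod 4), so we find a root by search.
Trying successive values, 12² = 144 ≡ 21 (mod 41). The other root is 41 − 12 = 29.

12, 29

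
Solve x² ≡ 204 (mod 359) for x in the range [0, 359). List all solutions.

113, 246

Since 359 ≡ 3 (mod 4), a square root of 204 is 204^((359+1)/4) = 204^90 mod 359.
Repeated squaring: 204^2≡331, 204^4≡66, 204^8≡48, 204^16≡150, 204^32≡242, 204^64≡47 (mod 359).
204^90 = 204^(64+16+8+2) ≡ 246 (mod 359).
Check: 246² = 60516 ≡ 204 (mod 359). The two roots are 113 and 246.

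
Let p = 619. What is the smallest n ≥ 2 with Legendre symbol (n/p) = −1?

2

(2/619) = −1, so 2 is the smallest positive non-residue mod 619.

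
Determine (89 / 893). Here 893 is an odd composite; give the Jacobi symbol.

Reciprocity: 89 ≡ 1 and 893 ≡ 1 (mod 4), so (89/893) = +(893/89).
Reduce top mod 89: now compute (3/89).
Reciprocity: 3 ≡ 3 and 89 ≡ 1 (mod 4), so (3/89) = +(89/3).
Reduce top mod 3: now compute (2/3).
Pull out 2: since 3 ≡ 3 (mod 8), (2/3) = -1.
Reached (1/3) = 1. Collecting the sign flips along the way, the symbol is -1.

-1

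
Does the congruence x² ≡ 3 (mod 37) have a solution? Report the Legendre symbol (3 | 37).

Euler's criterion: (3/37) ≡ 3^18 (mod 37).
3^2 ≡ 9 (mod 37)
3^4 ≡ 7 (mod 37)
3^8 ≡ 12 (mod 37)
3^16 ≡ 33 (mod 37)
3^18 = 3^(16+2) ≡ 1 (mod 37).
Result is 1, so (3/37) = 1.

1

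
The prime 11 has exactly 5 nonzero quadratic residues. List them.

1, 3, 4, 5, 9

Square k = 1,…,5 (k and 11−k give the same square):
1²=1, 2²=4, 3²=9, 4²≡5, 5²≡3 (mod 11).
So the quadratic residues mod 11 are {1, 3, 4, 5, 9}.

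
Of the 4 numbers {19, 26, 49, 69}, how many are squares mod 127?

4

(19/127) = +1 → QR.
(26/127) = +1 → QR.
(49/127) = +1 → QR.
(69/127) = +1 → QR.
Total quadratic residues among the 4: 4.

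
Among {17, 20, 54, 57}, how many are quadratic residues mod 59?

(17/59) = +1 → QR.
(20/59) = +1 → QR.
(54/59) = -1 → non-residue.
(57/59) = +1 → QR.
Total quadratic residues among the 4: 3.

3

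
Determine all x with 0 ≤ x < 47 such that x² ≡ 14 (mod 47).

Since 47 ≡ 3 (mod 4), a square root of 14 is 14^((47+1)/4) = 14^12 mod 47.
Repeated squaring: 14^2≡8, 14^4≡17, 14^8≡7 (mod 47).
14^12 = 14^(8+4) ≡ 25 (mod 47).
Check: 25² = 625 ≡ 14 (mod 47). The two roots are 22 and 25.

22, 25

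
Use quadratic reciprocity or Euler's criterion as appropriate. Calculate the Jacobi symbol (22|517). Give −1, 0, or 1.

0

Pull out 2: since 517 ≡ 5 (mod 8), (2/517) = -1.
Reciprocity: 11 ≡ 3 and 517 ≡ 1 (mod 4), so (11/517) = +(517/11).
Reduce top mod 11: now compute (0/11).
Top reduces to 0: gcd > 1, so the symbol is 0.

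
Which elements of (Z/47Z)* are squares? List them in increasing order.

1,2,3,4,6,7,8,9,12,14,16,17,18,21,24,25,27,28,32,34,36,37,42

Square k = 1,…,23 (k and 47−k give the same square):
1²=1, 2²=4, 3²=9, 4²=16, 5²=25, 6²=36, 7²≡2, 8²≡17, 9²≡34, 10²≡6, 11²≡27, 12²≡3, 13²≡28, 14²≡8, 15²≡37, 16²≡21, 17²≡7, 18²≡42, 19²≡32, 20²≡24, 21²≡18, 22²≡14, 23²≡12 (mod 47).
So the quadratic residues mod 47 are {1, 2, 3, 4, 6, 7, 8, 9, 12, 14, 16, 17, 18, 21, 24, 25, 27, 28, 32, 34, 36, 37, 42}.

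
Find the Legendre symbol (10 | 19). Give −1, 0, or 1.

-1

Pull out 2: since 19 ≡ 3 (mod 8), (2/19) = -1.
Reciprocity: 5 ≡ 1 and 19 ≡ 3 (mod 4), so (5/19) = +(19/5).
Reduce top mod 5: now compute (4/5).
Pull out 2^2: since 5 ≡ 5 (mod 8), (2/5) = -1, so (2/5)^2 = +1.
Reached (1/5) = 1. Collecting the sign flips along the way, the symbol is -1.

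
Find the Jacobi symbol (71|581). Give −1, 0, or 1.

-1

Reciprocity: 71 ≡ 3 and 581 ≡ 1 (mod 4), so (71/581) = +(581/71).
Reduce top mod 71: now compute (13/71).
Reciprocity: 13 ≡ 1 and 71 ≡ 3 (mod 4), so (13/71) = +(71/13).
Reduce top mod 13: now compute (6/13).
Pull out 2: since 13 ≡ 5 (mod 8), (2/13) = -1.
Reciprocity: 3 ≡ 3 and 13 ≡ 1 (mod 4), so (3/13) = +(13/3).
Reduce top mod 3: now compute (1/3).
Reached (1/3) = 1. Collecting the sign flips along the way, the symbol is -1.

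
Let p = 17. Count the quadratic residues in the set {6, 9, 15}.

2

(6/17) = -1 → non-residue.
(9/17) = +1 → QR.
(15/17) = +1 → QR.
Total quadratic residues among the 3: 2.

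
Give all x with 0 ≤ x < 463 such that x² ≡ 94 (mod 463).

Since 463 ≡ 3 (mod 4), a square root of 94 is 94^((463+1)/4) = 94^116 mod 463.
Repeated squaring: 94^2≡39, 94^4≡132, 94^8≡293, 94^16≡194, 94^32≡133, 94^64≡95 (mod 463).
94^116 = 94^(64+32+16+4) ≡ 179 (mod 463).
Check: 179² = 32041 ≡ 94 (mod 463). The two roots are 179 and 284.

179, 284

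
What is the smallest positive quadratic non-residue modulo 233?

(2/233) = +1, so 2 is a residue.
(3/233) = −1, so 3 is the smallest positive non-residue mod 233.

3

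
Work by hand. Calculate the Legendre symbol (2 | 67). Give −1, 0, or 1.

-1

Pull out 2: since 67 ≡ 3 (mod 8), (2/67) = -1.
Reached (1/67) = 1. Collecting the sign flips along the way, the symbol is -1.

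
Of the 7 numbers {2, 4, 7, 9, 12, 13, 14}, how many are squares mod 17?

4

(2/17) = +1 → QR.
(4/17) = +1 → QR.
(7/17) = -1 → non-residue.
(9/17) = +1 → QR.
(12/17) = -1 → non-residue.
(13/17) = +1 → QR.
(14/17) = -1 → non-residue.
Total quadratic residues among the 7: 4.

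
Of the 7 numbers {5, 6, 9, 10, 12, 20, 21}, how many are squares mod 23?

3

(5/23) = -1 → non-residue.
(6/23) = +1 → QR.
(9/23) = +1 → QR.
(10/23) = -1 → non-residue.
(12/23) = +1 → QR.
(20/23) = -1 → non-residue.
(21/23) = -1 → non-residue.
Total quadratic residues among the 7: 3.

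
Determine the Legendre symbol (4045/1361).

-1

First reduce: 4045 ≡ 1323 (mod 1361).
Reciprocity: 1323 ≡ 3 and 1361 ≡ 1 (mod 4), so (1323/1361) = +(1361/1323).
Reduce top mod 1323: now compute (38/1323).
Pull out 2: since 1323 ≡ 3 (mod 8), (2/1323) = -1.
Reciprocity: 19 ≡ 3 and 1323 ≡ 3 (mod 4), so (19/1323) = −(1323/19).
Reduce top mod 19: now compute (12/19).
Pull out 2^2: since 19 ≡ 3 (mod 8), (2/19) = -1, so (2/19)^2 = +1.
Reciprocity: 3 ≡ 3 and 19 ≡ 3 (mod 4), so (3/19) = −(19/3).
Reduce top mod 3: now compute (1/3).
Reached (1/3) = 1. Collecting the sign flips along the way, the symbol is -1.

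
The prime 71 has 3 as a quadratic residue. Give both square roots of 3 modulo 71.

28, 43

Since 71 ≡ 3 (mod 4), a square root of 3 is 3^((71+1)/4) = 3^18 mod 71.
Repeated squaring: 3^2≡9, 3^4≡10, 3^8≡29, 3^16≡60 (mod 71).
3^18 = 3^(16+2) ≡ 43 (mod 71).
Check: 43² = 1849 ≡ 3 (mod 71). The two roots are 28 and 43.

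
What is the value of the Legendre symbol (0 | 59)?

Top reduces to 0: gcd > 1, so the symbol is 0.

0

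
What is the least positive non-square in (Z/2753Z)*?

(2/2753) = +1, so 2 is a residue.
(3/2753) = −1, so 3 is the smallest positive non-residue mod 2753.

3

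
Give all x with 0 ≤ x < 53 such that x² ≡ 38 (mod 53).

12, 41

53 ≡ 1 (mod 4), so we find a root by search.
Trying successive values, 12² = 144 ≡ 38 (mod 53). The other root is 53 − 12 = 41.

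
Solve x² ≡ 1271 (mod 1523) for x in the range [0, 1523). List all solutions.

568, 955

Since 1523 ≡ 3 (mod 4), a square root of 1271 is 1271^((1523+1)/4) = 1271^381 mod 1523.
Repeated squaring: 1271^2≡1061, 1271^4≡224, 1271^8≡1440, 1271^16≡797, 1271^32≡118, 1271^64≡217, 1271^128≡1399, 1271^256≡146 (mod 1523).
1271^381 = 1271^(256+64+32+16+8+4+1) ≡ 568 (mod 1523).
Check: 568² = 322624 ≡ 1271 (mod 1523). The two roots are 568 and 955.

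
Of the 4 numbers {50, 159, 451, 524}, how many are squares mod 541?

(50/541) = -1 → non-residue.
(159/541) = +1 → QR.
(451/541) = -1 → non-residue.
(524/541) = -1 → non-residue.
Total quadratic residues among the 4: 1.

1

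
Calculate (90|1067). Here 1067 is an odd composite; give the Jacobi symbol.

Pull out 2: since 1067 ≡ 3 (mod 8), (2/1067) = -1.
Reciprocity: 45 ≡ 1 and 1067 ≡ 3 (mod 4), so (45/1067) = +(1067/45).
Reduce top mod 45: now compute (32/45).
Pull out 2^5: since 45 ≡ 5 (mod 8), (2/45) = -1, so (2/45)^5 = -1.
Reached (1/45) = 1. Collecting the sign flips along the way, the symbol is +1.

1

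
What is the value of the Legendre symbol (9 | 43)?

Reciprocity: 9 ≡ 1 and 43 ≡ 3 (mod 4), so (9/43) = +(43/9).
Reduce top mod 9: now compute (7/9).
Reciprocity: 7 ≡ 3 and 9 ≡ 1 (mod 4), so (7/9) = +(9/7).
Reduce top mod 7: now compute (2/7).
Pull out 2: since 7 ≡ 7 (mod 8), (2/7) = +1.
Reached (1/7) = 1. Collecting the sign flips along the way, the symbol is +1.

1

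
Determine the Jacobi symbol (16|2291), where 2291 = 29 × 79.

Pull out 2^4: since 2291 ≡ 3 (mod 8), (2/2291) = -1, so (2/2291)^4 = +1.
Reached (1/2291) = 1. Collecting the sign flips along the way, the symbol is +1.

1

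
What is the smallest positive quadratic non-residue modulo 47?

5

(2/47) = +1, so 2 is a residue.
(3/47) = +1, so 3 is a residue.
(4/47) = +1, so 4 is a residue.
(5/47) = −1, so 5 is the smallest positive non-residue mod 47.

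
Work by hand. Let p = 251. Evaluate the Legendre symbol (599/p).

-1

First reduce: 599 ≡ 97 (mod 251).
Reciprocity: 97 ≡ 1 and 251 ≡ 3 (mod 4), so (97/251) = +(251/97).
Reduce top mod 97: now compute (57/97).
Reciprocity: 57 ≡ 1 and 97 ≡ 1 (mod 4), so (57/97) = +(97/57).
Reduce top mod 57: now compute (40/57).
Pull out 2^3: since 57 ≡ 1 (mod 8), (2/57) = +1, so (2/57)^3 = +1.
Reciprocity: 5 ≡ 1 and 57 ≡ 1 (mod 4), so (5/57) = +(57/5).
Reduce top mod 5: now compute (2/5).
Pull out 2: since 5 ≡ 5 (mod 8), (2/5) = -1.
Reached (1/5) = 1. Collecting the sign flips along the way, the symbol is -1.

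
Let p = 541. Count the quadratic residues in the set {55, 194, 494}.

(55/541) = -1 → non-residue.
(194/541) = +1 → QR.
(494/541) = +1 → QR.
Total quadratic residues among the 3: 2.

2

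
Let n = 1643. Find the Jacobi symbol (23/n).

1

Reciprocity: 23 ≡ 3 and 1643 ≡ 3 (mod 4), so (23/1643) = −(1643/23).
Reduce top mod 23: now compute (10/23).
Pull out 2: since 23 ≡ 7 (mod 8), (2/23) = +1.
Reciprocity: 5 ≡ 1 and 23 ≡ 3 (mod 4), so (5/23) = +(23/5).
Reduce top mod 5: now compute (3/5).
Reciprocity: 3 ≡ 3 and 5 ≡ 1 (mod 4), so (3/5) = +(5/3).
Reduce top mod 3: now compute (2/3).
Pull out 2: since 3 ≡ 3 (mod 8), (2/3) = -1.
Reached (1/3) = 1. Collecting the sign flips along the way, the symbol is +1.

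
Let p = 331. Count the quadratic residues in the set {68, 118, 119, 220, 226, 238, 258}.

4

(68/331) = +1 → QR.
(118/331) = +1 → QR.
(119/331) = -1 → non-residue.
(220/331) = -1 → non-residue.
(226/331) = -1 → non-residue.
(238/331) = +1 → QR.
(258/331) = +1 → QR.
Total quadratic residues among the 7: 4.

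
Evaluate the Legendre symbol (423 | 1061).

1

Reciprocity: 423 ≡ 3 and 1061 ≡ 1 (mod 4), so (423/1061) = +(1061/423).
Reduce top mod 423: now compute (215/423).
Reciprocity: 215 ≡ 3 and 423 ≡ 3 (mod 4), so (215/423) = −(423/215).
Reduce top mod 215: now compute (208/215).
Pull out 2^4: since 215 ≡ 7 (mod 8), (2/215) = +1, so (2/215)^4 = +1.
Reciprocity: 13 ≡ 1 and 215 ≡ 3 (mod 4), so (13/215) = +(215/13).
Reduce top mod 13: now compute (7/13).
Reciprocity: 7 ≡ 3 and 13 ≡ 1 (mod 4), so (7/13) = +(13/7).
Reduce top mod 7: now compute (6/7).
Pull out 2: since 7 ≡ 7 (mod 8), (2/7) = +1.
Reciprocity: 3 ≡ 3 and 7 ≡ 3 (mod 4), so (3/7) = −(7/3).
Reduce top mod 3: now compute (1/3).
Reached (1/3) = 1. Collecting the sign flips along the way, the symbol is +1.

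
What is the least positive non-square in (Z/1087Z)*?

3

(2/1087) = +1, so 2 is a residue.
(3/1087) = −1, so 3 is the smallest positive non-residue mod 1087.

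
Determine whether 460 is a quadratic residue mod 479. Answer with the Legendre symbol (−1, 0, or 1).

Euler's criterion: (460/479) ≡ 460^239 (mod 479).
460^2 ≡ 361 (mod 479)
460^4 ≡ 33 (mod 479)
460^8 ≡ 131 (mod 479)
460^16 ≡ 396 (mod 479)
460^32 ≡ 183 (mod 479)
460^64 ≡ 438 (mod 479)
460^128 ≡ 244 (mod 479)
460^239 = 460^(128+64+32+8+4+2+1) ≡ 1 (mod 479).
Result is 1, so (460/479) = 1.

1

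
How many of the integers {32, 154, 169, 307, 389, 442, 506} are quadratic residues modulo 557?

5

(32/557) = -1 → non-residue.
(154/557) = +1 → QR.
(169/557) = +1 → QR.
(307/557) = +1 → QR.
(389/557) = +1 → QR.
(442/557) = +1 → QR.
(506/557) = -1 → non-residue.
Total quadratic residues among the 7: 5.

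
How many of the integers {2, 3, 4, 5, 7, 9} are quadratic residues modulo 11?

(2/11) = -1 → non-residue.
(3/11) = +1 → QR.
(4/11) = +1 → QR.
(5/11) = +1 → QR.
(7/11) = -1 → non-residue.
(9/11) = +1 → QR.
Total quadratic residues among the 6: 4.

4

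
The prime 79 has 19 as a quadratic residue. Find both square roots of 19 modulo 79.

Since 79 ≡ 3 (mod 4), a square root of 19 is 19^((79+1)/4) = 19^20 mod 79.
Repeated squaring: 19^2≡45, 19^4≡50, 19^8≡51, 19^16≡73 (mod 79).
19^20 = 19^(16+4) ≡ 16 (mod 79).
Check: 16² = 256 ≡ 19 (mod 79). The two roots are 16 and 63.

16, 63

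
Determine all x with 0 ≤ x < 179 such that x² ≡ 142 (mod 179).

58, 121

Since 179 ≡ 3 (mod 4), a square root of 142 is 142^((179+1)/4) = 142^45 mod 179.
Repeated squaring: 142^2≡116, 142^4≡31, 142^8≡66, 142^16≡60, 142^32≡20 (mod 179).
142^45 = 142^(32+8+4+1) ≡ 121 (mod 179).
Check: 121² = 14641 ≡ 142 (mod 179). The two roots are 58 and 121.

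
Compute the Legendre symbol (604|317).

-1

Euler's criterion: (604/317) ≡ 287^158 (mod 317).
287^2 ≡ 266 (mod 317)
287^4 ≡ 65 (mod 317)
287^8 ≡ 104 (mod 317)
287^16 ≡ 38 (mod 317)
287^32 ≡ 176 (mod 317)
287^64 ≡ 227 (mod 317)
287^128 ≡ 175 (mod 317)
287^158 = 287^(128+16+8+4+2) ≡ 316 (mod 317).
Result is 316 ≡ −1, so (604/317) = −1.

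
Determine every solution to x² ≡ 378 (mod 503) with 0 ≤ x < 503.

116, 387

Since 503 ≡ 3 (mod 4), a square root of 378 is 378^((503+1)/4) = 378^126 mod 503.
Repeated squaring: 378^2≡32, 378^4≡18, 378^8≡324, 378^16≡352, 378^32≡166, 378^64≡394 (mod 503).
378^126 = 378^(64+32+16+8+4+2) ≡ 387 (mod 503).
Check: 387² = 149769 ≡ 378 (mod 503). The two roots are 116 and 387.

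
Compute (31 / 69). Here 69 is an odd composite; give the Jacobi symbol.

1

Reciprocity: 31 ≡ 3 and 69 ≡ 1 (mod 4), so (31/69) = +(69/31).
Reduce top mod 31: now compute (7/31).
Reciprocity: 7 ≡ 3 and 31 ≡ 3 (mod 4), so (7/31) = −(31/7).
Reduce top mod 7: now compute (3/7).
Reciprocity: 3 ≡ 3 and 7 ≡ 3 (mod 4), so (3/7) = −(7/3).
Reduce top mod 3: now compute (1/3).
Reached (1/3) = 1. Collecting the sign flips along the way, the symbol is +1.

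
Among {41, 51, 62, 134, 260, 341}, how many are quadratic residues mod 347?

1

(41/347) = -1 → non-residue.
(51/347) = -1 → non-residue.
(62/347) = -1 → non-residue.
(134/347) = -1 → non-residue.
(260/347) = -1 → non-residue.
(341/347) = +1 → QR.
Total quadratic residues among the 6: 1.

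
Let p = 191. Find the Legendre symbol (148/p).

Pull out 2^2: since 191 ≡ 7 (mod 8), (2/191) = +1, so (2/191)^2 = +1.
Reciprocity: 37 ≡ 1 and 191 ≡ 3 (mod 4), so (37/191) = +(191/37).
Reduce top mod 37: now compute (6/37).
Pull out 2: since 37 ≡ 5 (mod 8), (2/37) = -1.
Reciprocity: 3 ≡ 3 and 37 ≡ 1 (mod 4), so (3/37) = +(37/3).
Reduce top mod 3: now compute (1/3).
Reached (1/3) = 1. Collecting the sign flips along the way, the symbol is -1.

-1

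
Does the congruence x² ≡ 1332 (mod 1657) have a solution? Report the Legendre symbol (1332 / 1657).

-1

Pull out 2^2: since 1657 ≡ 1 (mod 8), (2/1657) = +1, so (2/1657)^2 = +1.
Reciprocity: 333 ≡ 1 and 1657 ≡ 1 (mod 4), so (333/1657) = +(1657/333).
Reduce top mod 333: now compute (325/333).
Reciprocity: 325 ≡ 1 and 333 ≡ 1 (mod 4), so (325/333) = +(333/325).
Reduce top mod 325: now compute (8/325).
Pull out 2^3: since 325 ≡ 5 (mod 8), (2/325) = -1, so (2/325)^3 = -1.
Reached (1/325) = 1. Collecting the sign flips along the way, the symbol is -1.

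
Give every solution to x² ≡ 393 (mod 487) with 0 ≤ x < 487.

Since 487 ≡ 3 (mod 4), a square root of 393 is 393^((487+1)/4) = 393^122 mod 487.
Repeated squaring: 393^2≡70, 393^4≡30, 393^8≡413, 393^16≡119, 393^32≡38, 393^64≡470 (mod 487).
393^122 = 393^(64+32+16+8+2) ≡ 82 (mod 487).
Check: 82² = 6724 ≡ 393 (mod 487). The two roots are 82 and 405.

82, 405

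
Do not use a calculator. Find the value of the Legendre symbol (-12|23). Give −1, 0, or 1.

-1

Euler's criterion: (-12/23) ≡ 11^11 (mod 23).
11^2 ≡ 6 (mod 23)
11^4 ≡ 13 (mod 23)
11^8 ≡ 8 (mod 23)
11^11 = 11^(8+2+1) ≡ 22 (mod 23).
Result is 22 ≡ −1, so (-12/23) = −1.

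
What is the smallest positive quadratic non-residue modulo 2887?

3

(2/2887) = +1, so 2 is a residue.
(3/2887) = −1, so 3 is the smallest positive non-residue mod 2887.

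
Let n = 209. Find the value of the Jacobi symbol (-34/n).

-1

First reduce: -34 ≡ 175 (mod 209).
Reciprocity: 175 ≡ 3 and 209 ≡ 1 (mod 4), so (175/209) = +(209/175).
Reduce top mod 175: now compute (34/175).
Pull out 2: since 175 ≡ 7 (mod 8), (2/175) = +1.
Reciprocity: 17 ≡ 1 and 175 ≡ 3 (mod 4), so (17/175) = +(175/17).
Reduce top mod 17: now compute (5/17).
Reciprocity: 5 ≡ 1 and 17 ≡ 1 (mod 4), so (5/17) = +(17/5).
Reduce top mod 5: now compute (2/5).
Pull out 2: since 5 ≡ 5 (mod 8), (2/5) = -1.
Reached (1/5) = 1. Collecting the sign flips along the way, the symbol is -1.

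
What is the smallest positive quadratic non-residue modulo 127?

3

(2/127) = +1, so 2 is a residue.
(3/127) = −1, so 3 is the smallest positive non-residue mod 127.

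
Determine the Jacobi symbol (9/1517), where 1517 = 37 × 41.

1

Reciprocity: 9 ≡ 1 and 1517 ≡ 1 (mod 4), so (9/1517) = +(1517/9).
Reduce top mod 9: now compute (5/9).
Reciprocity: 5 ≡ 1 and 9 ≡ 1 (mod 4), so (5/9) = +(9/5).
Reduce top mod 5: now compute (4/5).
Pull out 2^2: since 5 ≡ 5 (mod 8), (2/5) = -1, so (2/5)^2 = +1.
Reached (1/5) = 1. Collecting the sign flips along the way, the symbol is +1.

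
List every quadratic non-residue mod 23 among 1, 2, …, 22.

5,7,10,11,14,15,17,19,20,21,22

Square k = 1,…,11 (k and 23−k give the same square):
1²=1, 2²=4, 3²=9, 4²=16, 5²≡2, 6²≡13, 7²≡3, 8²≡18, 9²≡12, 10²≡8, 11²≡6 (mod 23).
The residues are {1, 2, 3, 4, 6, 8, 9, 12, 13, 16, 18}; the non-residues are the remaining 11 nonzero classes.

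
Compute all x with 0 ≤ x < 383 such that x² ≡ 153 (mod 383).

60, 323

Since 383 ≡ 3 (mod 4), a square root of 153 is 153^((383+1)/4) = 153^96 mod 383.
Repeated squaring: 153^2≡46, 153^4≡201, 153^8≡186, 153^16≡126, 153^32≡173, 153^64≡55 (mod 383).
153^96 = 153^(64+32) ≡ 323 (mod 383).
Check: 323² = 104329 ≡ 153 (mod 383). The two roots are 60 and 323.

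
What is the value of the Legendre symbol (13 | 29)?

Reciprocity: 13 ≡ 1 and 29 ≡ 1 (mod 4), so (13/29) = +(29/13).
Reduce top mod 13: now compute (3/13).
Reciprocity: 3 ≡ 3 and 13 ≡ 1 (mod 4), so (3/13) = +(13/3).
Reduce top mod 3: now compute (1/3).
Reached (1/3) = 1. Collecting the sign flips along the way, the symbol is +1.

1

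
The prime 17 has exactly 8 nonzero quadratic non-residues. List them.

3, 5, 6, 7, 10, 11, 12, 14

Square k = 1,…,8 (k and 17−k give the same square):
1²=1, 2²=4, 3²=9, 4²=16, 5²≡8, 6²≡2, 7²≡15, 8²≡13 (mod 17).
The residues are {1, 2, 4, 8, 9, 13, 15, 16}; the non-residues are the remaining 8 nonzero classes.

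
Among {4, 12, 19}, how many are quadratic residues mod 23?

(4/23) = +1 → QR.
(12/23) = +1 → QR.
(19/23) = -1 → non-residue.
Total quadratic residues among the 3: 2.

2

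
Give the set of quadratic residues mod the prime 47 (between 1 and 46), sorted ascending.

Square k = 1,…,23 (k and 47−k give the same square):
1²=1, 2²=4, 3²=9, 4²=16, 5²=25, 6²=36, 7²≡2, 8²≡17, 9²≡34, 10²≡6, 11²≡27, 12²≡3, 13²≡28, 14²≡8, 15²≡37, 16²≡21, 17²≡7, 18²≡42, 19²≡32, 20²≡24, 21²≡18, 22²≡14, 23²≡12 (mod 47).
So the quadratic residues mod 47 are {1, 2, 3, 4, 6, 7, 8, 9, 12, 14, 16, 17, 18, 21, 24, 25, 27, 28, 32, 34, 36, 37, 42}.

1 2 3 4 6 7 8 9 12 14 16 17 18 21 24 25 27 28 32 34 36 37 42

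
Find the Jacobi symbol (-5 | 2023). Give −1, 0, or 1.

First reduce: -5 ≡ 2018 (mod 2023).
Pull out 2: since 2023 ≡ 7 (mod 8), (2/2023) = +1.
Reciprocity: 1009 ≡ 1 and 2023 ≡ 3 (mod 4), so (1009/2023) = +(2023/1009).
Reduce top mod 1009: now compute (5/1009).
Reciprocity: 5 ≡ 1 and 1009 ≡ 1 (mod 4), so (5/1009) = +(1009/5).
Reduce top mod 5: now compute (4/5).
Pull out 2^2: since 5 ≡ 5 (mod 8), (2/5) = -1, so (2/5)^2 = +1.
Reached (1/5) = 1. Collecting the sign flips along the way, the symbol is +1.

1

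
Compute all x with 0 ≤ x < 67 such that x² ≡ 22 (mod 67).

25, 42

Since 67 ≡ 3 (mod 4), a square root of 22 is 22^((67+1)/4) = 22^17 mod 67.
Repeated squaring: 22^2≡15, 22^4≡24, 22^8≡40, 22^16≡59 (mod 67).
22^17 = 22^(16+1) ≡ 25 (mod 67).
Check: 25² = 625 ≡ 22 (mod 67). The two roots are 25 and 42.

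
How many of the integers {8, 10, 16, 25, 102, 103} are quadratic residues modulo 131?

3

(8/131) = -1 → non-residue.
(10/131) = -1 → non-residue.
(16/131) = +1 → QR.
(25/131) = +1 → QR.
(102/131) = +1 → QR.
(103/131) = -1 → non-residue.
Total quadratic residues among the 6: 3.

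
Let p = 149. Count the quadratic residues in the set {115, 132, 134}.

1

(115/149) = -1 → non-residue.
(132/149) = +1 → QR.
(134/149) = -1 → non-residue.
Total quadratic residues among the 3: 1.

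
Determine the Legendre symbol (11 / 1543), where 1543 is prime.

Reciprocity: 11 ≡ 3 and 1543 ≡ 3 (mod 4), so (11/1543) = −(1543/11).
Reduce top mod 11: now compute (3/11).
Reciprocity: 3 ≡ 3 and 11 ≡ 3 (mod 4), so (3/11) = −(11/3).
Reduce top mod 3: now compute (2/3).
Pull out 2: since 3 ≡ 3 (mod 8), (2/3) = -1.
Reached (1/3) = 1. Collecting the sign flips along the way, the symbol is -1.

-1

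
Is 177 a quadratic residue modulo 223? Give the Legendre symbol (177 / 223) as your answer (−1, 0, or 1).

1

Euler's criterion: (177/223) ≡ 177^111 (mod 223).
177^2 ≡ 109 (mod 223)
177^4 ≡ 62 (mod 223)
177^8 ≡ 53 (mod 223)
177^16 ≡ 133 (mod 223)
177^32 ≡ 72 (mod 223)
177^64 ≡ 55 (mod 223)
177^111 = 177^(64+32+8+4+2+1) ≡ 1 (mod 223).
Result is 1, so (177/223) = 1.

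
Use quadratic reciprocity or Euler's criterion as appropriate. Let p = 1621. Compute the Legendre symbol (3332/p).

First reduce: 3332 ≡ 90 (mod 1621).
Pull out 2: since 1621 ≡ 5 (mod 8), (2/1621) = -1.
Reciprocity: 45 ≡ 1 and 1621 ≡ 1 (mod 4), so (45/1621) = +(1621/45).
Reduce top mod 45: now compute (1/45).
Reached (1/45) = 1. Collecting the sign flips along the way, the symbol is -1.

-1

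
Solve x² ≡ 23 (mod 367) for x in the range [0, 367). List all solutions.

92, 275

Since 367 ≡ 3 (mod 4), a square root of 23 is 23^((367+1)/4) = 23^92 mod 367.
Repeated squaring: 23^2≡162, 23^4≡187, 23^8≡104, 23^16≡173, 23^32≡202, 23^64≡67 (mod 367).
23^92 = 23^(64+16+8+4) ≡ 92 (mod 367).
Check: 92² = 8464 ≡ 23 (mod 367). The two roots are 92 and 275.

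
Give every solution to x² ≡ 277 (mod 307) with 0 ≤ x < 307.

82, 225

Since 307 ≡ 3 (mod 4), a square root of 277 is 277^((307+1)/4) = 277^77 mod 307.
Repeated squaring: 277^2≡286, 277^4≡134, 277^8≡150, 277^16≡89, 277^32≡246, 277^64≡37 (mod 307).
277^77 = 277^(64+8+4+1) ≡ 225 (mod 307).
Check: 225² = 50625 ≡ 277 (mod 307). The two roots are 82 and 225.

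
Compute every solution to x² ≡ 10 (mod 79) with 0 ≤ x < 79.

22, 57

Since 79 ≡ 3 (mod 4), a square root of 10 is 10^((79+1)/4) = 10^20 mod 79.
Repeated squaring: 10^2≡21, 10^4≡46, 10^8≡62, 10^16≡52 (mod 79).
10^20 = 10^(16+4) ≡ 22 (mod 79).
Check: 22² = 484 ≡ 10 (mod 79). The two roots are 22 and 57.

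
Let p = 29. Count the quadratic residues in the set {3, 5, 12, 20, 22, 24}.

4

(3/29) = -1 → non-residue.
(5/29) = +1 → QR.
(12/29) = -1 → non-residue.
(20/29) = +1 → QR.
(22/29) = +1 → QR.
(24/29) = +1 → QR.
Total quadratic residues among the 6: 4.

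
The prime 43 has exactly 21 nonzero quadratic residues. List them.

Square k = 1,…,21 (k and 43−k give the same square):
1²=1, 2²=4, 3²=9, 4²=16, 5²=25, 6²=36, 7²≡6, 8²≡21, 9²≡38, 10²≡14, 11²≡35, 12²≡15, 13²≡40, 14²≡24, 15²≡10, 16²≡41, 17²≡31, 18²≡23, 19²≡17, 20²≡13, 21²≡11 (mod 43).
So the quadratic residues mod 43 are {1, 4, 6, 9, 10, 11, 13, 14, 15, 16, 17, 21, 23, 24, 25, 31, 35, 36, 38, 40, 41}.

1,4,6,9,10,11,13,14,15,16,17,21,23,24,25,31,35,36,38,40,41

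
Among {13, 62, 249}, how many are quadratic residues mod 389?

3

(13/389) = +1 → QR.
(62/389) = +1 → QR.
(249/389) = +1 → QR.
Total quadratic residues among the 3: 3.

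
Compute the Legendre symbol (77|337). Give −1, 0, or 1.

Reciprocity: 77 ≡ 1 and 337 ≡ 1 (mod 4), so (77/337) = +(337/77).
Reduce top mod 77: now compute (29/77).
Reciprocity: 29 ≡ 1 and 77 ≡ 1 (mod 4), so (29/77) = +(77/29).
Reduce top mod 29: now compute (19/29).
Reciprocity: 19 ≡ 3 and 29 ≡ 1 (mod 4), so (19/29) = +(29/19).
Reduce top mod 19: now compute (10/19).
Pull out 2: since 19 ≡ 3 (mod 8), (2/19) = -1.
Reciprocity: 5 ≡ 1 and 19 ≡ 3 (mod 4), so (5/19) = +(19/5).
Reduce top mod 5: now compute (4/5).
Pull out 2^2: since 5 ≡ 5 (mod 8), (2/5) = -1, so (2/5)^2 = +1.
Reached (1/5) = 1. Collecting the sign flips along the way, the symbol is -1.

-1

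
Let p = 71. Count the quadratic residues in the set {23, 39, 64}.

1

(23/71) = -1 → non-residue.
(39/71) = -1 → non-residue.
(64/71) = +1 → QR.
Total quadratic residues among the 3: 1.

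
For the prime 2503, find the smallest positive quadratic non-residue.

(2/2503) = +1, so 2 is a residue.
(3/2503) = −1, so 3 is the smallest positive non-residue mod 2503.

3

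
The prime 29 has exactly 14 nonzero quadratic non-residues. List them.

2,3,8,10,11,12,14,15,17,18,19,21,26,27

Square k = 1,…,14 (k and 29−k give the same square):
1²=1, 2²=4, 3²=9, 4²=16, 5²=25, 6²≡7, 7²≡20, 8²≡6, 9²≡23, 10²≡13, 11²≡5, 12²≡28, 13²≡24, 14²≡22 (mod 29).
The residues are {1, 4, 5, 6, 7, 9, 13, 16, 20, 22, 23, 24, 25, 28}; the non-residues are the remaining 14 nonzero classes.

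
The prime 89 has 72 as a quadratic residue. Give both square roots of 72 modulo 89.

89 ≡ 1 (mod 4), so we find a root by search.
Trying successive values, 28² = 784 ≡ 72 (mod 89). The other root is 89 − 28 = 61.

28, 61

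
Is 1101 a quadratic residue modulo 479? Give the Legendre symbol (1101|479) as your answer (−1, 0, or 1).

First reduce: 1101 ≡ 143 (mod 479).
Reciprocity: 143 ≡ 3 and 479 ≡ 3 (mod 4), so (143/479) = −(479/143).
Reduce top mod 143: now compute (50/143).
Pull out 2: since 143 ≡ 7 (mod 8), (2/143) = +1.
Reciprocity: 25 ≡ 1 and 143 ≡ 3 (mod 4), so (25/143) = +(143/25).
Reduce top mod 25: now compute (18/25).
Pull out 2: since 25 ≡ 1 (mod 8), (2/25) = +1.
Reciprocity: 9 ≡ 1 and 25 ≡ 1 (mod 4), so (9/25) = +(25/9).
Reduce top mod 9: now compute (7/9).
Reciprocity: 7 ≡ 3 and 9 ≡ 1 (mod 4), so (7/9) = +(9/7).
Reduce top mod 7: now compute (2/7).
Pull out 2: since 7 ≡ 7 (mod 8), (2/7) = +1.
Reached (1/7) = 1. Collecting the sign flips along the way, the symbol is -1.

-1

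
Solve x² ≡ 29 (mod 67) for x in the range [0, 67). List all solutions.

30, 37

Since 67 ≡ 3 (mod 4), a square root of 29 is 29^((67+1)/4) = 29^17 mod 67.
Repeated squaring: 29^2≡37, 29^4≡29, 29^8≡37, 29^16≡29 (mod 67).
29^17 = 29^(16+1) ≡ 37 (mod 67).
Check: 37² = 1369 ≡ 29 (mod 67). The two roots are 30 and 37.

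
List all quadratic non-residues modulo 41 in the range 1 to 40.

3 6 7 11 12 13 14 15 17 19 22 24 26 27 28 29 30 34 35 38

Square k = 1,…,20 (k and 41−k give the same square):
1²=1, 2²=4, 3²=9, 4²=16, 5²=25, 6²=36, 7²≡8, 8²≡23, 9²≡40, 10²≡18, 11²≡39, 12²≡21, 13²≡5, 14²≡32, 15²≡20, 16²≡10, 17²≡2, 18²≡37, 19²≡33, 20²≡31 (mod 41).
The residues are {1, 2, 4, 5, 8, 9, 10, 16, 18, 20, 21, 23, 25, 31, 32, 33, 36, 37, 39, 40}; the non-residues are the remaining 20 nonzero classes.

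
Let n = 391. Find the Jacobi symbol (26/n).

1

Pull out 2: since 391 ≡ 7 (mod 8), (2/391) = +1.
Reciprocity: 13 ≡ 1 and 391 ≡ 3 (mod 4), so (13/391) = +(391/13).
Reduce top mod 13: now compute (1/13).
Reached (1/13) = 1. Collecting the sign flips along the way, the symbol is +1.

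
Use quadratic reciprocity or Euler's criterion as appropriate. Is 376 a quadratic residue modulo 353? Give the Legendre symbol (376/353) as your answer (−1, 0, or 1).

First reduce: 376 ≡ 23 (mod 353).
Reciprocity: 23 ≡ 3 and 353 ≡ 1 (mod 4), so (23/353) = +(353/23).
Reduce top mod 23: now compute (8/23).
Pull out 2^3: since 23 ≡ 7 (mod 8), (2/23) = +1, so (2/23)^3 = +1.
Reached (1/23) = 1. Collecting the sign flips along the way, the symbol is +1.

1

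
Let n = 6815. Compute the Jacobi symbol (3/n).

Reciprocity: 3 ≡ 3 and 6815 ≡ 3 (mod 4), so (3/6815) = −(6815/3).
Reduce top mod 3: now compute (2/3).
Pull out 2: since 3 ≡ 3 (mod 8), (2/3) = -1.
Reached (1/3) = 1. Collecting the sign flips along the way, the symbol is +1.

1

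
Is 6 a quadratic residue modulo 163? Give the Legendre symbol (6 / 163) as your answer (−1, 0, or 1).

Pull out 2: since 163 ≡ 3 (mod 8), (2/163) = -1.
Reciprocity: 3 ≡ 3 and 163 ≡ 3 (mod 4), so (3/163) = −(163/3).
Reduce top mod 3: now compute (1/3).
Reached (1/3) = 1. Collecting the sign flips along the way, the symbol is +1.

1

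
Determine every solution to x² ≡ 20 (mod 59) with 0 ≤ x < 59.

Since 59 ≡ 3 (mod 4), a square root of 20 is 20^((59+1)/4) = 20^15 mod 59.
Repeated squaring: 20^2≡46, 20^4≡51, 20^8≡5 (mod 59).
20^15 = 20^(8+4+2+1) ≡ 16 (mod 59).
Check: 16² = 256 ≡ 20 (mod 59). The two roots are 16 and 43.

16, 43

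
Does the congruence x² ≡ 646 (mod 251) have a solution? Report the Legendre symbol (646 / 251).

First reduce: 646 ≡ 144 (mod 251).
Pull out 2^4: since 251 ≡ 3 (mod 8), (2/251) = -1, so (2/251)^4 = +1.
Reciprocity: 9 ≡ 1 and 251 ≡ 3 (mod 4), so (9/251) = +(251/9).
Reduce top mod 9: now compute (8/9).
Pull out 2^3: since 9 ≡ 1 (mod 8), (2/9) = +1, so (2/9)^3 = +1.
Reached (1/9) = 1. Collecting the sign flips along the way, the symbol is +1.

1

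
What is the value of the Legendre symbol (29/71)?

1

Reciprocity: 29 ≡ 1 and 71 ≡ 3 (mod 4), so (29/71) = +(71/29).
Reduce top mod 29: now compute (13/29).
Reciprocity: 13 ≡ 1 and 29 ≡ 1 (mod 4), so (13/29) = +(29/13).
Reduce top mod 13: now compute (3/13).
Reciprocity: 3 ≡ 3 and 13 ≡ 1 (mod 4), so (3/13) = +(13/3).
Reduce top mod 3: now compute (1/3).
Reached (1/3) = 1. Collecting the sign flips along the way, the symbol is +1.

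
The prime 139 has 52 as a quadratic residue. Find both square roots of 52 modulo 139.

57, 82

Since 139 ≡ 3 (mod 4), a square root of 52 is 52^((139+1)/4) = 52^35 mod 139.
Repeated squaring: 52^2≡63, 52^4≡77, 52^8≡91, 52^16≡80, 52^32≡6 (mod 139).
52^35 = 52^(32+2+1) ≡ 57 (mod 139).
Check: 57² = 3249 ≡ 52 (mod 139). The two roots are 57 and 82.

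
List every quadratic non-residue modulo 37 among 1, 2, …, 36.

Square k = 1,…,18 (k and 37−k give the same square):
1²=1, 2²=4, 3²=9, 4²=16, 5²=25, 6²=36, 7²≡12, 8²≡27, 9²≡7, 10²≡26, 11²≡10, 12²≡33, 13²≡21, 14²≡11, 15²≡3, 16²≡34, 17²≡30, 18²≡28 (mod 37).
The residues are {1, 3, 4, 7, 9, 10, 11, 12, 16, 21, 25, 26, 27, 28, 30, 33, 34, 36}; the non-residues are the remaining 18 nonzero classes.

2 5 6 8 13 14 15 17 18 19 20 22 23 24 29 31 32 35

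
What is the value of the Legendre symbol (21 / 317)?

-1

Reciprocity: 21 ≡ 1 and 317 ≡ 1 (mod 4), so (21/317) = +(317/21).
Reduce top mod 21: now compute (2/21).
Pull out 2: since 21 ≡ 5 (mod 8), (2/21) = -1.
Reached (1/21) = 1. Collecting the sign flips along the way, the symbol is -1.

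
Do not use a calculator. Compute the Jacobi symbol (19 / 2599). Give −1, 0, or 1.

Reciprocity: 19 ≡ 3 and 2599 ≡ 3 (mod 4), so (19/2599) = −(2599/19).
Reduce top mod 19: now compute (15/19).
Reciprocity: 15 ≡ 3 and 19 ≡ 3 (mod 4), so (15/19) = −(19/15).
Reduce top mod 15: now compute (4/15).
Pull out 2^2: since 15 ≡ 7 (mod 8), (2/15) = +1, so (2/15)^2 = +1.
Reached (1/15) = 1. Collecting the sign flips along the way, the symbol is +1.

1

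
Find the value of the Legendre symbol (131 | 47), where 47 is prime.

First reduce: 131 ≡ 37 (mod 47).
Reciprocity: 37 ≡ 1 and 47 ≡ 3 (mod 4), so (37/47) = +(47/37).
Reduce top mod 37: now compute (10/37).
Pull out 2: since 37 ≡ 5 (mod 8), (2/37) = -1.
Reciprocity: 5 ≡ 1 and 37 ≡ 1 (mod 4), so (5/37) = +(37/5).
Reduce top mod 5: now compute (2/5).
Pull out 2: since 5 ≡ 5 (mod 8), (2/5) = -1.
Reached (1/5) = 1. Collecting the sign flips along the way, the symbol is +1.

1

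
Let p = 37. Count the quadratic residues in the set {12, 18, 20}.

(12/37) = +1 → QR.
(18/37) = -1 → non-residue.
(20/37) = -1 → non-residue.
Total quadratic residues among the 3: 1.

1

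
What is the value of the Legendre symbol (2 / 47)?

1

Pull out 2: since 47 ≡ 7 (mod 8), (2/47) = +1.
Reached (1/47) = 1. Collecting the sign flips along the way, the symbol is +1.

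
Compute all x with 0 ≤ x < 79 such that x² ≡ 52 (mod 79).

17, 62

Since 79 ≡ 3 (mod 4), a square root of 52 is 52^((79+1)/4) = 52^20 mod 79.
Repeated squaring: 52^2≡18, 52^4≡8, 52^8≡64, 52^16≡67 (mod 79).
52^20 = 52^(16+4) ≡ 62 (mod 79).
Check: 62² = 3844 ≡ 52 (mod 79). The two roots are 17 and 62.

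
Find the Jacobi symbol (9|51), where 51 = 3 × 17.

0

Reciprocity: 9 ≡ 1 and 51 ≡ 3 (mod 4), so (9/51) = +(51/9).
Reduce top mod 9: now compute (6/9).
Pull out 2: since 9 ≡ 1 (mod 8), (2/9) = +1.
Reciprocity: 3 ≡ 3 and 9 ≡ 1 (mod 4), so (3/9) = +(9/3).
Reduce top mod 3: now compute (0/3).
Top reduces to 0: gcd > 1, so the symbol is 0.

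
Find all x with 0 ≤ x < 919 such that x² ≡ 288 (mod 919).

338, 581

Since 919 ≡ 3 (mod 4), a square root of 288 is 288^((919+1)/4) = 288^230 mod 919.
Repeated squaring: 288^2≡234, 288^4≡535, 288^8≡416, 288^16≡284, 288^32≡703, 288^64≡706, 288^128≡338 (mod 919).
288^230 = 288^(128+64+32+4+2) ≡ 338 (mod 919).
Check: 338² = 114244 ≡ 288 (mod 919). The two roots are 338 and 581.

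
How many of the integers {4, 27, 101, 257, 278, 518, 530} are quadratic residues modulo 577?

3

(4/577) = +1 → QR.
(27/577) = +1 → QR.
(101/577) = -1 → non-residue.
(257/577) = -1 → non-residue.
(278/577) = -1 → non-residue.
(518/577) = +1 → QR.
(530/577) = -1 → non-residue.
Total quadratic residues among the 7: 3.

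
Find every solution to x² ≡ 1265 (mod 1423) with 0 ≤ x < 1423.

Since 1423 ≡ 3 (mod 4), a square root of 1265 is 1265^((1423+1)/4) = 1265^356 mod 1423.
Repeated squaring: 1265^2≡773, 1265^4≡1292, 1265^8≡85, 1265^16≡110, 1265^32≡716, 1265^64≡376, 1265^128≡499, 1265^256≡1399 (mod 1423).
1265^356 = 1265^(256+64+32+4) ≡ 474 (mod 1423).
Check: 474² = 224676 ≡ 1265 (mod 1423). The two roots are 474 and 949.

474, 949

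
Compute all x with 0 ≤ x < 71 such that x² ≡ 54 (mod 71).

14, 57

Since 71 ≡ 3 (mod 4), a square root of 54 is 54^((71+1)/4) = 54^18 mod 71.
Repeated squaring: 54^2≡5, 54^4≡25, 54^8≡57, 54^16≡54 (mod 71).
54^18 = 54^(16+2) ≡ 57 (mod 71).
Check: 57² = 3249 ≡ 54 (mod 71). The two roots are 14 and 57.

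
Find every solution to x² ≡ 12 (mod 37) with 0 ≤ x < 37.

37 ≡ 1 (mod 4), so we find a root by search.
Trying successive values, 7² = 49 ≡ 12 (mod 37). The other root is 37 − 7 = 30.

7, 30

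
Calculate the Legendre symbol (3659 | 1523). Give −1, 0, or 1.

First reduce: 3659 ≡ 613 (mod 1523).
Reciprocity: 613 ≡ 1 and 1523 ≡ 3 (mod 4), so (613/1523) = +(1523/613).
Reduce top mod 613: now compute (297/613).
Reciprocity: 297 ≡ 1 and 613 ≡ 1 (mod 4), so (297/613) = +(613/297).
Reduce top mod 297: now compute (19/297).
Reciprocity: 19 ≡ 3 and 297 ≡ 1 (mod 4), so (19/297) = +(297/19).
Reduce top mod 19: now compute (12/19).
Pull out 2^2: since 19 ≡ 3 (mod 8), (2/19) = -1, so (2/19)^2 = +1.
Reciprocity: 3 ≡ 3 and 19 ≡ 3 (mod 4), so (3/19) = −(19/3).
Reduce top mod 3: now compute (1/3).
Reached (1/3) = 1. Collecting the sign flips along the way, the symbol is -1.

-1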